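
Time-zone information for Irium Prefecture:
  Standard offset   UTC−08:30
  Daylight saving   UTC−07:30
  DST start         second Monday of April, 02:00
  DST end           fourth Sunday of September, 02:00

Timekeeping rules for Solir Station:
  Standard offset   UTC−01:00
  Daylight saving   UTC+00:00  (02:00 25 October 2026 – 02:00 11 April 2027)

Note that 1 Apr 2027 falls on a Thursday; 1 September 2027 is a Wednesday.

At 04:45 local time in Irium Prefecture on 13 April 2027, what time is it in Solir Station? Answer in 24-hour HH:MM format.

11:15

1 April 2027 is a Thursday, so the first Monday is April 5 and the second is April 12.
1 September 2027 is a Wednesday, so the first Sunday is September 5 and the fourth is September 26.
13 April 2027 falls between 12 April and 26 September, so daylight saving is in effect and Irium Prefecture is at UTC−07:30.
04:45 Irium Prefecture + 7h30m = 12:15 UTC.
At the standard offset (UTC−01:00), 12:15 UTC − 1h = 11:15 Solir Station standard time.
The standard-time date in Solir Station, 13 April 2027, does not fall between 25 October 2026 and 11 April 2027, so daylight saving is not in effect and Solir Station is at UTC−01:00.
12:15 UTC − 1h = 11:15 Solir Station.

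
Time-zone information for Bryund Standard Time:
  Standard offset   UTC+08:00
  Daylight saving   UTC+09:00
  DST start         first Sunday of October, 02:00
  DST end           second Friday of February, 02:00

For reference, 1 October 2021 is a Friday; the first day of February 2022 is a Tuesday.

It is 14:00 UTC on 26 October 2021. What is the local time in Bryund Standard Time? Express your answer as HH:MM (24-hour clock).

23:00

1 October 2021 is a Friday, so the first Sunday is October 3.
1 February 2022 is a Tuesday, so the first Friday is February 4 and the second is February 11.
At the standard offset (UTC+08:00), 14:00 UTC + 8h = 22:00 Bryund Standard Time standard time.
Daylight saving runs 3 October 2021 – 11 February 2022; the standard-time date in Bryund Standard Time, 26 October 2021, is inside that window, so Bryund Standard Time is at UTC+09:00.
14:00 UTC + 9h = 23:00 local.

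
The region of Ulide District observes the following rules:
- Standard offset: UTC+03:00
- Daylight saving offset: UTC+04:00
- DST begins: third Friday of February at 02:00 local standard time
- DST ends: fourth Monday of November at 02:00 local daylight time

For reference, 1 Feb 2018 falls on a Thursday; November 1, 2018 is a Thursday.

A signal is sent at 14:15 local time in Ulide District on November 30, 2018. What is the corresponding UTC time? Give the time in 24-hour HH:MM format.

1 February 2018 is a Thursday, so the first Friday is February 2 and the third is February 16.
1 November 2018 is a Thursday, so the first Monday is November 5 and the fourth is November 26.
Daylight saving runs 16 February – 26 November; November 30, 2018 is outside that window, so Ulide District is on standard time at UTC+03:00.
14:15 local − 3h = 11:15 UTC.

11:15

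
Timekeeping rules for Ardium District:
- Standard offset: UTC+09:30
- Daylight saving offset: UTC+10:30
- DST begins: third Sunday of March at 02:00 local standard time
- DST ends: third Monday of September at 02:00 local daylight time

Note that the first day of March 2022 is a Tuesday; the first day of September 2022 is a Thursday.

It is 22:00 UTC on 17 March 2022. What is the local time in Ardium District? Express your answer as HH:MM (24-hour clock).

07:30

1 March 2022 is a Tuesday, so the first Sunday is March 6 and the third is March 20.
1 September 2022 is a Thursday, so the first Monday is September 5 and the third is September 19.
At the standard offset (UTC+09:30), 22:00 UTC + 9h30m = 07:30 Ardium District standard time (rolling into the next day, 18 March 2022).
The standard-time date in Ardium District, 18 March 2022, does not fall between 20 March and 19 September, so daylight saving is not in effect and Ardium District is at UTC+09:30.
22:00 UTC + 9h30m = 07:30 local (rolling into the next day, 18 March 2022).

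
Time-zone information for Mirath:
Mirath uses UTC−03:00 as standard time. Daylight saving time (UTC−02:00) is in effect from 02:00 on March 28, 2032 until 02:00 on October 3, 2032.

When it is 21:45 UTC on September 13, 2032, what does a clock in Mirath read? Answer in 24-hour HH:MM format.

19:45

At the standard offset (UTC−03:00), 21:45 UTC − 3h = 18:45 Mirath standard time.
The standard-time date in Mirath, September 13, 2032, lies within the daylight-saving period (28 March – 3 October), so Mirath is on daylight time, UTC−02:00.
21:45 UTC − 2h = 19:45 local.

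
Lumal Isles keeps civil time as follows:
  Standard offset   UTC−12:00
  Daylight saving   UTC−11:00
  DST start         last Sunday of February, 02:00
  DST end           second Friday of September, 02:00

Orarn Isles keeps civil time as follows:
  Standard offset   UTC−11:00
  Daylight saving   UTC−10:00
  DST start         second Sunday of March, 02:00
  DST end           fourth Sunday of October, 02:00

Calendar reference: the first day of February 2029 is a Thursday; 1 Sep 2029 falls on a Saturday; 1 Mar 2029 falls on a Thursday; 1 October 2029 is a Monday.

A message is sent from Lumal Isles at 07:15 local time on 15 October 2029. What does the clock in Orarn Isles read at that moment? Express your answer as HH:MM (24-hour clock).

09:15

1 February 2029 is a Thursday, so Sundays fall on 4, 11, 18, 25; the last is February 25.
1 September 2029 is a Saturday, so the first Friday is September 7 and the second is September 14.
15 October 2029 does not fall between 25 February and 14 September, so daylight saving is not in effect and Lumal Isles is at UTC−12:00.
07:15 Lumal Isles + 12h = 19:15 UTC.
1 March 2029 is a Thursday, so the first Sunday is March 4 and the second is March 11.
1 October 2029 is a Monday, so the first Sunday is October 7 and the fourth is October 28.
At the standard offset (UTC−11:00), 19:15 UTC − 11h = 08:15 Orarn Isles standard time.
Daylight saving runs 11 March – 28 October; the standard-time date in Orarn Isles, 15 October 2029, is inside that window, so Orarn Isles is at UTC−10:00.
19:15 UTC − 10h = 09:15 Orarn Isles.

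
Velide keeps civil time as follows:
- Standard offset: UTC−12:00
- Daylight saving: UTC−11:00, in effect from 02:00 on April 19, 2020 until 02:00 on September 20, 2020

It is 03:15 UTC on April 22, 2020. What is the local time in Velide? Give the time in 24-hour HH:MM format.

16:15

At the standard offset (UTC−12:00), 03:15 UTC − 12h = 15:15 Velide standard time (rolling into the previous day, 21 April 2020).
The standard-time date in Velide, April 21, 2020, falls between 19 April and 20 September, so daylight saving is in effect and Velide is at UTC−11:00.
03:15 UTC − 11h = 16:15 local (rolling into the previous day, 21 April 2020).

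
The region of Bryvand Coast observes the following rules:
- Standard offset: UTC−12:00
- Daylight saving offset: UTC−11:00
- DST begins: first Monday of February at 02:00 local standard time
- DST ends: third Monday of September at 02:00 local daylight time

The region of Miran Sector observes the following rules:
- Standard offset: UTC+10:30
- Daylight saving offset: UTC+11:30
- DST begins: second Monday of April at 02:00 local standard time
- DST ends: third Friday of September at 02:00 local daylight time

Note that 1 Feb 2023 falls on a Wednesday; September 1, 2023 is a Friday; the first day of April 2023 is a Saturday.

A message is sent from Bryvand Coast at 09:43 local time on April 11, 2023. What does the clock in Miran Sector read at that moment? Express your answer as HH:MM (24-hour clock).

1 February 2023 is a Wednesday, so the first Monday is February 6.
1 September 2023 is a Friday, so the first Monday is September 4 and the third is September 18.
April 11, 2023 lies within the daylight-saving period (6 February – 18 September), so Bryvand Coast is on daylight time, UTC−11:00.
09:43 Bryvand Coast + 11h = 20:43 UTC.
1 April 2023 is a Saturday, so the first Monday is April 3 and the second is April 10.
1 September 2023 is a Friday, so the first Friday is September 1 and the third is September 15.
At the standard offset (UTC+10:30), 20:43 UTC + 10h30m = 07:13 Miran Sector standard time (rolling into the next day, 12 April 2023).
The standard-time date in Miran Sector, April 12, 2023, lies within the daylight-saving period (10 April – 15 September), so Miran Sector is on daylight time, UTC+11:30.
20:43 UTC + 11h30m = 08:13 Miran Sector (rolling into the next day, 12 April 2023).

08:13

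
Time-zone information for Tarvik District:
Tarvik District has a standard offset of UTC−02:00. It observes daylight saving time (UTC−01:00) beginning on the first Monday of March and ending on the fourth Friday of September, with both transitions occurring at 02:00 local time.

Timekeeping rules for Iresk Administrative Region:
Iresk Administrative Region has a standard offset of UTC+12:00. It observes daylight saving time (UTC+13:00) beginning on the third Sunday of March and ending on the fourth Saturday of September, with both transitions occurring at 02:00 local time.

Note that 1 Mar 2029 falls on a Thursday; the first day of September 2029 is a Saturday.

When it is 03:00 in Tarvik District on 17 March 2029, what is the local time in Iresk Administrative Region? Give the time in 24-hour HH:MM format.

1 March 2029 is a Thursday, so the first Monday is March 5.
1 September 2029 is a Saturday, so the first Friday is September 7 and the fourth is September 28.
17 March 2029 falls between 5 March and 28 September, so daylight saving is in effect and Tarvik District is at UTC−01:00.
03:00 Tarvik District + 1h = 04:00 UTC.
1 March 2029 is a Thursday, so the first Sunday is March 4 and the third is March 18.
1 September 2029 is a Saturday, so the first Saturday is September 1 and the fourth is September 22.
At the standard offset (UTC+12:00), 04:00 UTC + 12h = 16:00 Iresk Administrative Region standard time.
The standard-time date in Iresk Administrative Region, 17 March 2029, does not fall between 18 March and 22 September, so daylight saving is not in effect and Iresk Administrative Region is at UTC+12:00.
04:00 UTC + 12h = 16:00 Iresk Administrative Region.

16:00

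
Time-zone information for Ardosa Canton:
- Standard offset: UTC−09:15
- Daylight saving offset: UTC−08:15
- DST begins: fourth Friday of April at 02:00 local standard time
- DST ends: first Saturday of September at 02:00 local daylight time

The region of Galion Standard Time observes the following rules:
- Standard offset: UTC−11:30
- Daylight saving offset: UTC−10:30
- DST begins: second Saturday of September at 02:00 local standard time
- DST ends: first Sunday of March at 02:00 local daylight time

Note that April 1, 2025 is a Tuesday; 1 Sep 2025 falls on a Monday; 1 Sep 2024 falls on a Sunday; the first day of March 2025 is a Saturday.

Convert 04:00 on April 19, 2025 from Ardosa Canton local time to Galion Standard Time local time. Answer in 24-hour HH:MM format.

01:45

1 April 2025 is a Tuesday, so the first Friday is April 4 and the fourth is April 25.
1 September 2025 is a Monday, so the first Saturday is September 6.
Daylight saving runs 25 April – 6 September; April 19, 2025 is outside that window, so Ardosa Canton is on standard time at UTC−09:15.
04:00 Ardosa Canton + 9h15m = 13:15 UTC.
1 September 2024 is a Sunday, so the first Saturday is September 7 and the second is September 14.
1 March 2025 is a Saturday, so the first Sunday is March 2.
At the standard offset (UTC−11:30), 13:15 UTC − 11h30m = 01:45 Galion Standard Time standard time.
The standard-time date in Galion Standard Time, April 19, 2025, is outside the daylight-saving period (14 September 2024 – 2 March 2025), so Galion Standard Time is on standard time, UTC−11:30.
13:15 UTC − 11h30m = 01:45 Galion Standard Time.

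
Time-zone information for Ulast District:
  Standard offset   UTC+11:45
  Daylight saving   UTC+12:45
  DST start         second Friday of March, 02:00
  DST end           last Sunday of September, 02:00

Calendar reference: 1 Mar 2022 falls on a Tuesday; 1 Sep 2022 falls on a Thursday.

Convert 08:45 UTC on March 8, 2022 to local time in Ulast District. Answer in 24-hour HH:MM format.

1 March 2022 is a Tuesday, so the first Friday is March 4 and the second is March 11.
1 September 2022 is a Thursday, so Sundays fall on 4, 11, 18, 25; the last is September 25.
At the standard offset (UTC+11:45), 08:45 UTC + 11h45m = 20:30 Ulast District standard time.
Daylight saving runs 11 March – 25 September; the standard-time date in Ulast District, March 8, 2022, is outside that window, so Ulast District is on standard time at UTC+11:45.
08:45 UTC + 11h45m = 20:30 local.

20:30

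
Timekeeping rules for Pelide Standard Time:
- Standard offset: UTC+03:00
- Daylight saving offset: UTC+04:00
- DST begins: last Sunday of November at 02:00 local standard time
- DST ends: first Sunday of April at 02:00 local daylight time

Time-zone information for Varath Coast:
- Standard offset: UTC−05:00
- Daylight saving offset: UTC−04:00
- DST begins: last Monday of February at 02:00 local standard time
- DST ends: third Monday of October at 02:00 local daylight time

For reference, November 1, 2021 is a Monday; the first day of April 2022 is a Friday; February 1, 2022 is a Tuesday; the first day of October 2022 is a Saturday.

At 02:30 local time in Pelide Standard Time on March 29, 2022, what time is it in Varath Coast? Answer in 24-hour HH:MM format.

1 November 2021 is a Monday, so Sundays fall on 7, 14, 21, 28; the last is November 28.
1 April 2022 is a Friday, so the first Sunday is April 3.
Daylight saving runs 28 November 2021 – 3 April 2022; March 29, 2022 is inside that window, so Pelide Standard Time is at UTC+04:00.
02:30 Pelide Standard Time − 4h = 22:30 UTC (rolling into the previous day, 28 March 2022).
1 February 2022 is a Tuesday, so Mondays fall on 7, 14, 21, 28; the last is February 28.
1 October 2022 is a Saturday, so the first Monday is October 3 and the third is October 17.
At the standard offset (UTC−05:00), 22:30 UTC − 5h = 17:30 Varath Coast standard time.
The standard-time date in Varath Coast, March 28, 2022, lies within the daylight-saving period (28 February – 17 October), so Varath Coast is on daylight time, UTC−04:00.
22:30 UTC − 4h = 18:30 Varath Coast.

18:30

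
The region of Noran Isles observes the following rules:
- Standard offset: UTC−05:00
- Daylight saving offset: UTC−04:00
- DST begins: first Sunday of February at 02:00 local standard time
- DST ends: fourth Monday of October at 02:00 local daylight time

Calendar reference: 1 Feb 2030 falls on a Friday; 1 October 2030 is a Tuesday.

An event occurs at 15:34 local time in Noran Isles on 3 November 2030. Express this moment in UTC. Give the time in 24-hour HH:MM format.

1 February 2030 is a Friday, so the first Sunday is February 3.
1 October 2030 is a Tuesday, so the first Monday is October 7 and the fourth is October 28.
Daylight saving runs 3 February – 28 October; 3 November 2030 is outside that window, so Noran Isles is on standard time at UTC−05:00.
15:34 local + 5h = 20:34 UTC.

20:34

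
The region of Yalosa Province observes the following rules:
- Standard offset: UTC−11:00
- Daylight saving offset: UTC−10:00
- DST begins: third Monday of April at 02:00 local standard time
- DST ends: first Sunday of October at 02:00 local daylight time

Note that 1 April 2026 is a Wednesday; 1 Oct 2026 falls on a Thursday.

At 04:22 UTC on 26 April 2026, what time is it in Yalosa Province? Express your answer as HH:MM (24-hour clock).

1 April 2026 is a Wednesday, so the first Monday is April 6 and the third is April 20.
1 October 2026 is a Thursday, so the first Sunday is October 4.
At the standard offset (UTC−11:00), 04:22 UTC − 11h = 17:22 Yalosa Province standard time (rolling into the previous day, 25 April 2026).
The standard-time date in Yalosa Province, 25 April 2026, falls between 20 April and 4 October, so daylight saving is in effect and Yalosa Province is at UTC−10:00.
04:22 UTC − 10h = 18:22 local (rolling into the previous day, 25 April 2026).

18:22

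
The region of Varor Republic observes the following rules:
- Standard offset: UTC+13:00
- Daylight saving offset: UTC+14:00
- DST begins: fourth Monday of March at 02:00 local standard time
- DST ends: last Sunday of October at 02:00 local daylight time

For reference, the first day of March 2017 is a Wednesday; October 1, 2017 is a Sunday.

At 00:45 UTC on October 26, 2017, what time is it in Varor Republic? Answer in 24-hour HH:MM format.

1 March 2017 is a Wednesday, so the first Monday is March 6 and the fourth is March 27.
1 October 2017 is a Sunday, so Sundays fall on 1, 8, 15, 22, 29; the last is October 29.
At the standard offset (UTC+13:00), 00:45 UTC + 13h = 13:45 Varor Republic standard time.
The standard-time date in Varor Republic, October 26, 2017, lies within the daylight-saving period (27 March – 29 October), so Varor Republic is on daylight time, UTC+14:00.
00:45 UTC + 14h = 14:45 local.

14:45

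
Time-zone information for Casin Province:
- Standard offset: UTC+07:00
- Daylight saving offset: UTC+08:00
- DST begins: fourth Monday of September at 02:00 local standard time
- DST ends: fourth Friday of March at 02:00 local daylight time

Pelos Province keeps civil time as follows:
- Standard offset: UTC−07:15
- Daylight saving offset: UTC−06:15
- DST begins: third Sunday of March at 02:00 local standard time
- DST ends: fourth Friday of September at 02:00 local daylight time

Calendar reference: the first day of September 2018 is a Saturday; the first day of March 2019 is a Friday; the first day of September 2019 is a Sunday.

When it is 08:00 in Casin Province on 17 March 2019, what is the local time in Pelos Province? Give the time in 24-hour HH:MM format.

1 September 2018 is a Saturday, so the first Monday is September 3 and the fourth is September 24.
1 March 2019 is a Friday, so the first Friday is March 1 and the fourth is March 22.
17 March 2019 falls between 24 September 2018 and 22 March 2019, so daylight saving is in effect and Casin Province is at UTC+08:00.
08:00 Casin Province − 8h = 00:00 UTC.
1 March 2019 is a Friday, so the first Sunday is March 3 and the third is March 17.
1 September 2019 is a Sunday, so the first Friday is September 6 and the fourth is September 27.
At the standard offset (UTC−07:15), 00:00 UTC − 7h15m = 16:45 Pelos Province standard time (rolling into the previous day, 16 March 2019).
The standard-time date in Pelos Province, 16 March 2019, does not fall between 17 March and 27 September, so daylight saving is not in effect and Pelos Province is at UTC−07:15.
00:00 UTC − 7h15m = 16:45 Pelos Province (rolling into the previous day, 16 March 2019).

16:45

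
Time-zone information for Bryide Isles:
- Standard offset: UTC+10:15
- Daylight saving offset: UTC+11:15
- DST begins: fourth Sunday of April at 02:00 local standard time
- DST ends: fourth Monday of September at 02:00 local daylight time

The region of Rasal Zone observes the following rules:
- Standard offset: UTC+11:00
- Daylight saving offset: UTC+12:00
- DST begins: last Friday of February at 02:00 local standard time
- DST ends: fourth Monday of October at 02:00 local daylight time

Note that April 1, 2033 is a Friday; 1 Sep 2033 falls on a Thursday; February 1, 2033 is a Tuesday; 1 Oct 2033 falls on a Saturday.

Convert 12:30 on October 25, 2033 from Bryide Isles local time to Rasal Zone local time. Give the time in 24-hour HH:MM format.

13:15

1 April 2033 is a Friday, so the first Sunday is April 3 and the fourth is April 24.
1 September 2033 is a Thursday, so the first Monday is September 5 and the fourth is September 26.
October 25, 2033 does not fall between 24 April and 26 September, so daylight saving is not in effect and Bryide Isles is at UTC+10:15.
12:30 Bryide Isles − 10h15m = 02:15 UTC.
1 February 2033 is a Tuesday, so Fridays fall on 4, 11, 18, 25; the last is February 25.
1 October 2033 is a Saturday, so the first Monday is October 3 and the fourth is October 24.
At the standard offset (UTC+11:00), 02:15 UTC + 11h = 13:15 Rasal Zone standard time.
Daylight saving runs 25 February – 24 October; the standard-time date in Rasal Zone, October 25, 2033, is outside that window, so Rasal Zone is on standard time at UTC+11:00.
02:15 UTC + 11h = 13:15 Rasal Zone.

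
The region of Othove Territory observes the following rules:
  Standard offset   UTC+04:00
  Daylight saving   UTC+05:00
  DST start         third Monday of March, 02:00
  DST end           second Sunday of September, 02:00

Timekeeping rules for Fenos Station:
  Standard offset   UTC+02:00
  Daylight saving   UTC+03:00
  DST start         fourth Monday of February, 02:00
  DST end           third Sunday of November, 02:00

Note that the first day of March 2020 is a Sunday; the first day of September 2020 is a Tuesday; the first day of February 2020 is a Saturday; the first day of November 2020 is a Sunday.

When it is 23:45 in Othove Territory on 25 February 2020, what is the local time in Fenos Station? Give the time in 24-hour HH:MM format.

1 March 2020 is a Sunday, so the first Monday is March 2 and the third is March 16.
1 September 2020 is a Tuesday, so the first Sunday is September 6 and the second is September 13.
25 February 2020 does not fall between 16 March and 13 September, so daylight saving is not in effect and Othove Territory is at UTC+04:00.
23:45 Othove Territory − 4h = 19:45 UTC.
1 February 2020 is a Saturday, so the first Monday is February 3 and the fourth is February 24.
1 November 2020 is a Sunday, so the first Sunday is November 1 and the third is November 15.
At the standard offset (UTC+02:00), 19:45 UTC + 2h = 21:45 Fenos Station standard time.
Daylight saving runs 24 February – 15 November; the standard-time date in Fenos Station, 25 February 2020, is inside that window, so Fenos Station is at UTC+03:00.
19:45 UTC + 3h = 22:45 Fenos Station.

22:45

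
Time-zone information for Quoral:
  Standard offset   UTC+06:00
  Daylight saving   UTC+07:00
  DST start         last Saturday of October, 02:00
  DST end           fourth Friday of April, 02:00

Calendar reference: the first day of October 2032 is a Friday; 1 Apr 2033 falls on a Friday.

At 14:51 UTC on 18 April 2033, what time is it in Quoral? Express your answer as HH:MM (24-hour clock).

1 October 2032 is a Friday, so Saturdays fall on 2, 9, 16, 23, 30; the last is October 30.
1 April 2033 is a Friday, so the first Friday is April 1 and the fourth is April 22.
At the standard offset (UTC+06:00), 14:51 UTC + 6h = 20:51 Quoral standard time.
Daylight saving runs 30 October 2032 – 22 April 2033; the standard-time date in Quoral, 18 April 2033, is inside that window, so Quoral is at UTC+07:00.
14:51 UTC + 7h = 21:51 local.

21:51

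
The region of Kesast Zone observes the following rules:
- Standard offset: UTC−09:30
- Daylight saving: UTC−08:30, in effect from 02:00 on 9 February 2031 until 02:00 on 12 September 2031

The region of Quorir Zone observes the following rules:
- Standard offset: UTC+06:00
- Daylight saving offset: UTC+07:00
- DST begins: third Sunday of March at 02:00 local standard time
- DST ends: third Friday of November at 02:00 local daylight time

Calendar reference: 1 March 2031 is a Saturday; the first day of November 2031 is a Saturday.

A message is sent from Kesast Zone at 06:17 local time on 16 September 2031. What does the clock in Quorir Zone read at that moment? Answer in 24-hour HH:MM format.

22:47

16 September 2031 does not fall between 9 February and 12 September, so daylight saving is not in effect and Kesast Zone is at UTC−09:30.
06:17 Kesast Zone + 9h30m = 15:47 UTC.
1 March 2031 is a Saturday, so the first Sunday is March 2 and the third is March 16.
1 November 2031 is a Saturday, so the first Friday is November 7 and the third is November 21.
At the standard offset (UTC+06:00), 15:47 UTC + 6h = 21:47 Quorir Zone standard time.
Daylight saving runs 16 March – 21 November; the standard-time date in Quorir Zone, 16 September 2031, is inside that window, so Quorir Zone is at UTC+07:00.
15:47 UTC + 7h = 22:47 Quorir Zone.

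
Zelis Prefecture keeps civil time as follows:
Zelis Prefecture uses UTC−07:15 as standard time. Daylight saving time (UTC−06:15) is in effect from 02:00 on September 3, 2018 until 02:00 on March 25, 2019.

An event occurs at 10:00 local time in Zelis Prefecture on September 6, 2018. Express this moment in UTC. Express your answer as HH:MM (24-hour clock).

16:15

September 6, 2018 falls between 3 September 2018 and 25 March 2019, so daylight saving is in effect and Zelis Prefecture is at UTC−06:15.
10:00 local + 6h15m = 16:15 UTC.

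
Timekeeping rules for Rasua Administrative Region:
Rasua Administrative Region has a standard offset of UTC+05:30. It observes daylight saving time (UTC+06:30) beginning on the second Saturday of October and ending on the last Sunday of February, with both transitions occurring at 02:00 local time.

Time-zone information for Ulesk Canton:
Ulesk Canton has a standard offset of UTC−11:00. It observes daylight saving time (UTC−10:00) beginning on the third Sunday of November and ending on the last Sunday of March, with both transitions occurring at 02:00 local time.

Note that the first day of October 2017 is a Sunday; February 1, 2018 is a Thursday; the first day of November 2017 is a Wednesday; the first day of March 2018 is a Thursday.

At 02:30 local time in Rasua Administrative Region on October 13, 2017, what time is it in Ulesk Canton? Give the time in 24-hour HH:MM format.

1 October 2017 is a Sunday, so the first Saturday is October 7 and the second is October 14.
1 February 2018 is a Thursday, so Sundays fall on 4, 11, 18, 25; the last is February 25.
Daylight saving runs 14 October 2017 – 25 February 2018; October 13, 2017 is outside that window, so Rasua Administrative Region is on standard time at UTC+05:30.
02:30 Rasua Administrative Region − 5h30m = 21:00 UTC (rolling into the previous day, 12 October 2017).
1 November 2017 is a Wednesday, so the first Sunday is November 5 and the third is November 19.
1 March 2018 is a Thursday, so Sundays fall on 4, 11, 18, 25; the last is March 25.
At the standard offset (UTC−11:00), 21:00 UTC − 11h = 10:00 Ulesk Canton standard time.
The standard-time date in Ulesk Canton, October 12, 2017, is outside the daylight-saving period (19 November 2017 – 25 March 2018), so Ulesk Canton is on standard time, UTC−11:00.
21:00 UTC − 11h = 10:00 Ulesk Canton.

10:00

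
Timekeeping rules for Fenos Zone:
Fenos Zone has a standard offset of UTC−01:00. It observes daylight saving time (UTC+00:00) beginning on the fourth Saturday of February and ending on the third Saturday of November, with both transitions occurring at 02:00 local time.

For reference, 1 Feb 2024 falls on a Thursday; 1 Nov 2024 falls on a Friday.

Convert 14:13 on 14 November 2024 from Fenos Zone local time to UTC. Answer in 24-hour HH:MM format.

14:13

1 February 2024 is a Thursday, so the first Saturday is February 3 and the fourth is February 24.
1 November 2024 is a Friday, so the first Saturday is November 2 and the third is November 16.
Daylight saving runs 24 February – 16 November; 14 November 2024 is inside that window, so Fenos Zone is at UTC+00:00.
14:13 local − 0h = 14:13 UTC.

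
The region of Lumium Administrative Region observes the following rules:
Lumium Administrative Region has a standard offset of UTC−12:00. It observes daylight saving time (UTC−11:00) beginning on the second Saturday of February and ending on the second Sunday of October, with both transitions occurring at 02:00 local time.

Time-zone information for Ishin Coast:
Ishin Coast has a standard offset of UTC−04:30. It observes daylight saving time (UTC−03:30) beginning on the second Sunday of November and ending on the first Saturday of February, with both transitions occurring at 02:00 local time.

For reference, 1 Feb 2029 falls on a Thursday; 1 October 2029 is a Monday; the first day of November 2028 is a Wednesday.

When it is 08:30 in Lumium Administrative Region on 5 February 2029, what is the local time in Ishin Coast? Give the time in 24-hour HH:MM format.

1 February 2029 is a Thursday, so the first Saturday is February 3 and the second is February 10.
1 October 2029 is a Monday, so the first Sunday is October 7 and the second is October 14.
Daylight saving runs 10 February – 14 October; 5 February 2029 is outside that window, so Lumium Administrative Region is on standard time at UTC−12:00.
08:30 Lumium Administrative Region + 12h = 20:30 UTC.
1 November 2028 is a Wednesday, so the first Sunday is November 5 and the second is November 12.
1 February 2029 is a Thursday, so the first Saturday is February 3.
At the standard offset (UTC−04:30), 20:30 UTC − 4h30m = 16:00 Ishin Coast standard time.
The standard-time date in Ishin Coast, 5 February 2029, is outside the daylight-saving period (12 November 2028 – 3 February 2029), so Ishin Coast is on standard time, UTC−04:30.
20:30 UTC − 4h30m = 16:00 Ishin Coast.

16:00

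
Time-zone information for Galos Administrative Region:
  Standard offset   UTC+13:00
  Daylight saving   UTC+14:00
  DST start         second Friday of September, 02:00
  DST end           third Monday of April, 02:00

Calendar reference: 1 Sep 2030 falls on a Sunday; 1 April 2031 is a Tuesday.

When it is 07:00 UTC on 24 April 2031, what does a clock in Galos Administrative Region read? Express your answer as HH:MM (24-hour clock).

20:00

1 September 2030 is a Sunday, so the first Friday is September 6 and the second is September 13.
1 April 2031 is a Tuesday, so the first Monday is April 7 and the third is April 21.
At the standard offset (UTC+13:00), 07:00 UTC + 13h = 20:00 Galos Administrative Region standard time.
The standard-time date in Galos Administrative Region, 24 April 2031, is outside the daylight-saving period (13 September 2030 – 21 April 2031), so Galos Administrative Region is on standard time, UTC+13:00.
07:00 UTC + 13h = 20:00 local.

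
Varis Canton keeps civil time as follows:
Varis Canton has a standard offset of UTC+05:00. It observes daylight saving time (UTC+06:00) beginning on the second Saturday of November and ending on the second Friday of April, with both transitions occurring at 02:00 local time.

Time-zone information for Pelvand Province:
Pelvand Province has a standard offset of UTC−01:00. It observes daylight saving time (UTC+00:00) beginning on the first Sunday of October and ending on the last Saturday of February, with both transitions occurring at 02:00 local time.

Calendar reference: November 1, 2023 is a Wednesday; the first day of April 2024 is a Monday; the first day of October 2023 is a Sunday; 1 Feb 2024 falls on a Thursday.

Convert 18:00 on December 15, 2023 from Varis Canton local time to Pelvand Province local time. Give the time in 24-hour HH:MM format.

12:00

1 November 2023 is a Wednesday, so the first Saturday is November 4 and the second is November 11.
1 April 2024 is a Monday, so the first Friday is April 5 and the second is April 12.
December 15, 2023 lies within the daylight-saving period (11 November 2023 – 12 April 2024), so Varis Canton is on daylight time, UTC+06:00.
18:00 Varis Canton − 6h = 12:00 UTC.
1 October 2023 is a Sunday, so the first Sunday is October 1.
1 February 2024 is a Thursday, so Saturdays fall on 3, 10, 17, 24; the last is February 24.
At the standard offset (UTC−01:00), 12:00 UTC − 1h = 11:00 Pelvand Province standard time.
Daylight saving runs 1 October 2023 – 24 February 2024; the standard-time date in Pelvand Province, December 15, 2023, is inside that window, so Pelvand Province is at UTC+00:00.
12:00 UTC + 0h = 12:00 Pelvand Province.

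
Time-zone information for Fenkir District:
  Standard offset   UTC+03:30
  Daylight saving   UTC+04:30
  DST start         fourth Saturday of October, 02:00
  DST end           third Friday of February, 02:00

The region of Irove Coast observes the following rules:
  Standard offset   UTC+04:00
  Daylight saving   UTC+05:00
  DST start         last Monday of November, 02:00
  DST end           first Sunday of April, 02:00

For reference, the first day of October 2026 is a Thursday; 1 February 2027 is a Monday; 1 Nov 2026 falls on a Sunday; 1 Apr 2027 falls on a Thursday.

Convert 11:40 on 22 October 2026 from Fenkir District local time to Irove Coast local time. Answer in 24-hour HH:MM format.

12:10

1 October 2026 is a Thursday, so the first Saturday is October 3 and the fourth is October 24.
1 February 2027 is a Monday, so the first Friday is February 5 and the third is February 19.
22 October 2026 is outside the daylight-saving period (24 October 2026 – 19 February 2027), so Fenkir District is on standard time, UTC+03:30.
11:40 Fenkir District − 3h30m = 08:10 UTC.
1 November 2026 is a Sunday, so Mondays fall on 2, 9, 16, 23, 30; the last is November 30.
1 April 2027 is a Thursday, so the first Sunday is April 4.
At the standard offset (UTC+04:00), 08:10 UTC + 4h = 12:10 Irove Coast standard time.
The standard-time date in Irove Coast, 22 October 2026, does not fall between 30 November 2026 and 4 April 2027, so daylight saving is not in effect and Irove Coast is at UTC+04:00.
08:10 UTC + 4h = 12:10 Irove Coast.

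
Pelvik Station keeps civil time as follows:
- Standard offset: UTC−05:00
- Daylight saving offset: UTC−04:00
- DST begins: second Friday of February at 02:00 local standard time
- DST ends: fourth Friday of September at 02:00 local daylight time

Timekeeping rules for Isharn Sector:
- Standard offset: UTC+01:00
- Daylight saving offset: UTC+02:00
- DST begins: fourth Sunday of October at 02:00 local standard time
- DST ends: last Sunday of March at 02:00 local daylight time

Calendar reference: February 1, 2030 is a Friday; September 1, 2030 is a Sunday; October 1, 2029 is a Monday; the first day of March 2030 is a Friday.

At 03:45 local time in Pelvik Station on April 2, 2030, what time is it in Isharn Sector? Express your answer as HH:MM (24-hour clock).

1 February 2030 is a Friday, so the first Friday is February 1 and the second is February 8.
1 September 2030 is a Sunday, so the first Friday is September 6 and the fourth is September 27.
April 2, 2030 falls between 8 February and 27 September, so daylight saving is in effect and Pelvik Station is at UTC−04:00.
03:45 Pelvik Station + 4h = 07:45 UTC.
1 October 2029 is a Monday, so the first Sunday is October 7 and the fourth is October 28.
1 March 2030 is a Friday, so Sundays fall on 3, 10, 17, 24, 31; the last is March 31.
At the standard offset (UTC+01:00), 07:45 UTC + 1h = 08:45 Isharn Sector standard time.
The standard-time date in Isharn Sector, April 2, 2030, does not fall between 28 October 2029 and 31 March 2030, so daylight saving is not in effect and Isharn Sector is at UTC+01:00.
07:45 UTC + 1h = 08:45 Isharn Sector.

08:45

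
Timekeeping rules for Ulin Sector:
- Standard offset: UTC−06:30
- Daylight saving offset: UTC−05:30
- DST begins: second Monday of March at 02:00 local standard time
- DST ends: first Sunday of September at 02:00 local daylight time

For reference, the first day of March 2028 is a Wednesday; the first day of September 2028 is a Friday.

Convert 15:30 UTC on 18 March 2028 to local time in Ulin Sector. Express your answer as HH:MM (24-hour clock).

1 March 2028 is a Wednesday, so the first Monday is March 6 and the second is March 13.
1 September 2028 is a Friday, so the first Sunday is September 3.
At the standard offset (UTC−06:30), 15:30 UTC − 6h30m = 09:00 Ulin Sector standard time.
The standard-time date in Ulin Sector, 18 March 2028, falls between 13 March and 3 September, so daylight saving is in effect and Ulin Sector is at UTC−05:30.
15:30 UTC − 5h30m = 10:00 local.

10:00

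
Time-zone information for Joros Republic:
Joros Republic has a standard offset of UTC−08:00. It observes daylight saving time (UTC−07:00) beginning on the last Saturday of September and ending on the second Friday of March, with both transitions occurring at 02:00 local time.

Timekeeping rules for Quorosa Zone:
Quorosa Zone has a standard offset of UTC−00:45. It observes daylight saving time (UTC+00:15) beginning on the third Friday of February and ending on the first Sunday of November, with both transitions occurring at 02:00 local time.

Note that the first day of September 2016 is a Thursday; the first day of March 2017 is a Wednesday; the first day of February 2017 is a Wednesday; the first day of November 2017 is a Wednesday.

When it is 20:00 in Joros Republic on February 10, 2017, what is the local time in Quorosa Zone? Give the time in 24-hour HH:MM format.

02:15

1 September 2016 is a Thursday, so Saturdays fall on 3, 10, 17, 24; the last is September 24.
1 March 2017 is a Wednesday, so the first Friday is March 3 and the second is March 10.
February 10, 2017 lies within the daylight-saving period (24 September 2016 – 10 March 2017), so Joros Republic is on daylight time, UTC−07:00.
20:00 Joros Republic + 7h = 03:00 UTC (rolling into the next day, 11 February 2017).
1 February 2017 is a Wednesday, so the first Friday is February 3 and the third is February 17.
1 November 2017 is a Wednesday, so the first Sunday is November 5.
At the standard offset (UTC−00:45), 03:00 UTC − 0h45m = 02:15 Quorosa Zone standard time.
The standard-time date in Quorosa Zone, February 11, 2017, does not fall between 17 February and 5 November, so daylight saving is not in effect and Quorosa Zone is at UTC−00:45.
03:00 UTC − 0h45m = 02:15 Quorosa Zone.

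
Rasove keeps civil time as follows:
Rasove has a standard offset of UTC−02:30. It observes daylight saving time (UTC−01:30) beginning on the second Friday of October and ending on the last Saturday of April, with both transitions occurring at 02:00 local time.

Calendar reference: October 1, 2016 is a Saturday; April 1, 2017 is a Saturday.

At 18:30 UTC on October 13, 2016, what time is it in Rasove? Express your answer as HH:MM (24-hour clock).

1 October 2016 is a Saturday, so the first Friday is October 7 and the second is October 14.
1 April 2017 is a Saturday, so Saturdays fall on 1, 8, 15, 22, 29; the last is April 29.
At the standard offset (UTC−02:30), 18:30 UTC − 2h30m = 16:00 Rasove standard time.
Daylight saving runs 14 October 2016 – 29 April 2017; the standard-time date in Rasove, October 13, 2016, is outside that window, so Rasove is on standard time at UTC−02:30.
18:30 UTC − 2h30m = 16:00 local.

16:00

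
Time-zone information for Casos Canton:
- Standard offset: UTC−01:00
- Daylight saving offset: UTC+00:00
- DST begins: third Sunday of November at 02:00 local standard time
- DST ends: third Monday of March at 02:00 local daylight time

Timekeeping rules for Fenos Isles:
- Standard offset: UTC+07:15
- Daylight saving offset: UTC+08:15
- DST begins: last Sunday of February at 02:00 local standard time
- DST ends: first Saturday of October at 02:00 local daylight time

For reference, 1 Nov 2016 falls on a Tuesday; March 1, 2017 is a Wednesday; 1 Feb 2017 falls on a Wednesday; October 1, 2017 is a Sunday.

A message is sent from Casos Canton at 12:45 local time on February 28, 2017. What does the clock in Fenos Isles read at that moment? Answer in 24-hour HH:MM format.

21:00

1 November 2016 is a Tuesday, so the first Sunday is November 6 and the third is November 20.
1 March 2017 is a Wednesday, so the first Monday is March 6 and the third is March 20.
Daylight saving runs 20 November 2016 – 20 March 2017; February 28, 2017 is inside that window, so Casos Canton is at UTC+00:00.
12:45 Casos Canton − 0h = 12:45 UTC.
1 February 2017 is a Wednesday, so Sundays fall on 5, 12, 19, 26; the last is February 26.
1 October 2017 is a Sunday, so the first Saturday is October 7.
At the standard offset (UTC+07:15), 12:45 UTC + 7h15m = 20:00 Fenos Isles standard time.
The standard-time date in Fenos Isles, February 28, 2017, falls between 26 February and 7 October, so daylight saving is in effect and Fenos Isles is at UTC+08:15.
12:45 UTC + 8h15m = 21:00 Fenos Isles.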